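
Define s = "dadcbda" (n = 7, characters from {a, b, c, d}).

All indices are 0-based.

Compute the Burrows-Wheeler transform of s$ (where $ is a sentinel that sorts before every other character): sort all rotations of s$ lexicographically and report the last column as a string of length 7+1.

rank  rotation  last
    0  $dadcbda  a
    1  a$dadcbd  d
    2  adcbda$d  d
    3  bda$dadc  c
    4  cbda$dad  d
    5  da$dadcb  b
    6  dadcbda$  $
    7  dcbda$da  a

addcdb$a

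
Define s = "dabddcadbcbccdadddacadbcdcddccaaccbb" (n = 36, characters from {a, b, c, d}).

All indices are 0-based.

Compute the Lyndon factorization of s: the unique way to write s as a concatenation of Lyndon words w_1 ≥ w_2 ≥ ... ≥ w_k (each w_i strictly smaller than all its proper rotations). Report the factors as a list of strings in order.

["d", "abddcadbcbccdadddacadbcdcddcc", "aaccbb"]

emit factor 1: 'd' (i=0, period=1)
emit factor 2: 'abddcadbcbccdadddacadbcdcddcc' (i=1, period=29)
emit factor 3: 'aaccbb' (i=30, period=6)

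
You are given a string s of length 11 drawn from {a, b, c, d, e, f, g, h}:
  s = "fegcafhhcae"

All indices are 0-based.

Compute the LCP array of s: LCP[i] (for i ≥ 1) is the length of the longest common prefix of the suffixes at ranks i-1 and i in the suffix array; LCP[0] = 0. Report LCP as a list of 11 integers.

[0, 1, 0, 2, 0, 1, 0, 1, 0, 0, 1]

rank | idx | suffix
   0 |   9 | ae
   1 |   4 | afhhcae
   2 |   8 | cae
   3 |   3 | cafhhcae
   4 |  10 | e
   5 |   1 | egcafhhcae
   6 |   0 | fegcafhhcae
   7 |   5 | fhhcae
   8 |   2 | gcafhhcae
   9 |   7 | hcae
  10 |   6 | hhcae

SA = [9, 4, 8, 3, 10, 1, 0, 5, 2, 7, 6]
rank  pair      lcp
   1  s[9:],s[4:]  1  'a'
   2  s[4:],s[8:]  0  ''
   3  s[8:],s[3:]  2  'ca'
   4  s[3:],s[10:]  0  ''
   5  s[10:],s[1:]  1  'e'
   6  s[1:],s[0:]  0  ''
   7  s[0:],s[5:]  1  'f'
   8  s[5:],s[2:]  0  ''
   9  s[2:],s[7:]  0  ''
  10  s[7:],s[6:]  1  'h'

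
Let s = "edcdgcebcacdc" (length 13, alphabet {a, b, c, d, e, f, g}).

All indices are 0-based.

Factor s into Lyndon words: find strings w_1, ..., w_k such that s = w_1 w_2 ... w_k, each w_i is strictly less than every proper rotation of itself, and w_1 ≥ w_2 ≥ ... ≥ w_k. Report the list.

emit factor 1: 'e' (i=0, period=1)
emit factor 2: 'd' (i=1, period=1)
emit factor 3: 'cdgce' (i=2, period=5)
emit factor 4: 'bc' (i=7, period=2)
emit factor 5: 'acdc' (i=9, period=4)

["e", "d", "cdgce", "bc", "acdc"]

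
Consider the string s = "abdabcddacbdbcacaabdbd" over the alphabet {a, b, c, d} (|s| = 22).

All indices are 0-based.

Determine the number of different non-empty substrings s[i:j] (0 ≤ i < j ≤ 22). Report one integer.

223

sorted suffixes:
  #0 SA[0]=16  'aabdbd'
  #1 SA[1]=3  'abcddacbdbcacaabdbd'
  #2 SA[2]=0  'abdabcddacbdbcacaabdbd'
  #3 SA[3]=17  'abdbd'
  #4 SA[4]=14  'acaabdbd'
  #5 SA[5]=8  'acbdbcacaabdbd'
  #6 SA[6]=12  'bcacaabdbd'
  #7 SA[7]=4  'bcddacbdbcacaabdbd'
  #8 SA[8]=20  'bd'
  #9 SA[9]=1  'bdabcddacbdbcacaabdbd'
  #10 SA[10]=10  'bdbcacaabdbd'
  #11 SA[11]=18  'bdbd'
  #12 SA[12]=15  'caabdbd'
  #13 SA[13]=13  'cacaabdbd'
  #14 SA[14]=9  'cbdbcacaabdbd'
  #15 SA[15]=5  'cddacbdbcacaabdbd'
  #16 SA[16]=21  'd'
  #17 SA[17]=2  'dabcddacbdbcacaabdbd'
  #18 SA[18]=7  'dacbdbcacaabdbd'
  #19 SA[19]=11  'dbcacaabdbd'
  #20 SA[20]=19  'dbd'
  #21 SA[21]=6  'ddacbdbcacaabdbd'

SA = [16, 3, 0, 17, 14, 8, 12, 4, 20, 1, 10, 18, 15, 13, 9, 5, 21, 2, 7, 11, 19, 6]
rank  pair      lcp
   1  s[16:],s[3:]  1  'a'
   2  s[3:],s[0:]  2  'ab'
   3  s[0:],s[17:]  3  'abd'
   4  s[17:],s[14:]  1  'a'
   5  s[14:],s[8:]  2  'ac'
   6  s[8:],s[12:]  0  ''
   7  s[12:],s[4:]  2  'bc'
   8  s[4:],s[20:]  1  'b'
   9  s[20:],s[1:]  2  'bd'
  10  s[1:],s[10:]  2  'bd'
  11  s[10:],s[18:]  3  'bdb'
  12  s[18:],s[15:]  0  ''
  13  s[15:],s[13:]  2  'ca'
  14  s[13:],s[9:]  1  'c'
  15  s[9:],s[5:]  1  'c'
  16  s[5:],s[21:]  0  ''
  17  s[21:],s[2:]  1  'd'
  18  s[2:],s[7:]  2  'da'
  19  s[7:],s[11:]  1  'd'
  20  s[11:],s[19:]  2  'db'
  21  s[19:],s[6:]  1  'd'

n(n+1)/2 = 22·23/2 = 253
Σ LCP = 0 + 1 + 2 + 3 + 1 + 2 + 0 + 2 + 1 + 2 + 2 + 3 + 0 + 2 + 1 + 1 + 0 + 1 + 2 + 1 + 2 + 1 = 30
distinct = 253 − 30 = 223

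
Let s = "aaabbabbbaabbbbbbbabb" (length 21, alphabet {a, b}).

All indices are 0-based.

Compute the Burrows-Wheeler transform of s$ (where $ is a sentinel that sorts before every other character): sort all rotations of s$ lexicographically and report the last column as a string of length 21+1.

b$abbababbbbabbaabbbba

rank  rotation                last
    0  $aaabbabbbaabbbbbbbabb  b
    1  aaabbabbbaabbbbbbbabb$  $
    2  aabbabbbaabbbbbbbabb$a  a
    3  aabbbbbbbabb$aaabbabbb  b
    4  abb$aaabbabbbaabbbbbbb  b
    5  abbabbbaabbbbbbbabb$aa  a
    6  abbbaabbbbbbbabb$aaabb  b
    7  abbbbbbbabb$aaabbabbba  a
    8  b$aaabbabbbaabbbbbbbab  b
    9  baabbbbbbbabb$aaabbabb  b
   10  babb$aaabbabbbaabbbbbb  b
   11  babbbaabbbbbbbabb$aaab  b
   12  bb$aaabbabbbaabbbbbbba  a
   13  bbaabbbbbbbabb$aaabbab  b
   14  bbabb$aaabbabbbaabbbbb  b
   15  bbabbbaabbbbbbbabb$aaa  a
   16  bbbaabbbbbbbabb$aaabba  a
   17  bbbabb$aaabbabbbaabbbb  b
   18  bbbbabb$aaabbabbbaabbb  b
   19  bbbbbabb$aaabbabbbaabb  b
   20  bbbbbbabb$aaabbabbbaab  b
   21  bbbbbbbabb$aaabbabbbaa  a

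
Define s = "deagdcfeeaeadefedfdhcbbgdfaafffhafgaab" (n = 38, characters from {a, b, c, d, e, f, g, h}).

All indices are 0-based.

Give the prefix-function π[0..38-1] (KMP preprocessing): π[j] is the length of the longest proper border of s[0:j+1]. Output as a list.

[0, 0, 0, 0, 1, 0, 0, 0, 0, 0, 0, 0, 1, 2, 0, 0, 1, 0, 1, 0, 0, 0, 0, 0, 1, 0, 0, 0, 0, 0, 0, 0, 0, 0, 0, 0, 0, 0]

π[0] = 0
j=1 s[j]='e': π[1]=0 (border '')
j=2 s[j]='a': π[2]=0 (border '')
j=3 s[j]='g': π[3]=0 (border '')
j=4 s[j]='d': π[4]=1 (border 'd')
j=5 s[j]='c': k: 1→0; π[5]=0 (border '')
j=6 s[j]='f': π[6]=0 (border '')
j=7 s[j]='e': π[7]=0 (border '')
j=8 s[j]='e': π[8]=0 (border '')
j=9 s[j]='a': π[9]=0 (border '')
j=10 s[j]='e': π[10]=0 (border '')
j=11 s[j]='a': π[11]=0 (border '')
j=12 s[j]='d': π[12]=1 (border 'd')
j=13 s[j]='e': π[13]=2 (border 'de')
j=14 s[j]='f': k: 2→0; π[14]=0 (border '')
j=15 s[j]='e': π[15]=0 (border '')
j=16 s[j]='d': π[16]=1 (border 'd')
j=17 s[j]='f': k: 1→0; π[17]=0 (border '')
j=18 s[j]='d': π[18]=1 (border 'd')
j=19 s[j]='h': k: 1→0; π[19]=0 (border '')
j=20 s[j]='c': π[20]=0 (border '')
j=21 s[j]='b': π[21]=0 (border '')
j=22 s[j]='b': π[22]=0 (border '')
j=23 s[j]='g': π[23]=0 (border '')
j=24 s[j]='d': π[24]=1 (border 'd')
j=25 s[j]='f': k: 1→0; π[25]=0 (border '')
j=26 s[j]='a': π[26]=0 (border '')
j=27 s[j]='a': π[27]=0 (border '')
j=28 s[j]='f': π[28]=0 (border '')
j=29 s[j]='f': π[29]=0 (border '')
j=30 s[j]='f': π[30]=0 (border '')
j=31 s[j]='h': π[31]=0 (border '')
j=32 s[j]='a': π[32]=0 (border '')
j=33 s[j]='f': π[33]=0 (border '')
j=34 s[j]='g': π[34]=0 (border '')
j=35 s[j]='a': π[35]=0 (border '')
j=36 s[j]='a': π[36]=0 (border '')
j=37 s[j]='b': π[37]=0 (border '')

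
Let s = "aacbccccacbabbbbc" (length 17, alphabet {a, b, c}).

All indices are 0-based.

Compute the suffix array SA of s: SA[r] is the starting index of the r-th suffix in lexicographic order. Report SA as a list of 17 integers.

[0, 11, 8, 1, 10, 12, 13, 14, 15, 3, 16, 7, 9, 2, 6, 5, 4]

sorted suffixes:
  #0 SA[0]=0  'aacbccccacbabbbbc'
  #1 SA[1]=11  'abbbbc'
  #2 SA[2]=8  'acbabbbbc'
  #3 SA[3]=1  'acbccccacbabbbbc'
  #4 SA[4]=10  'babbbbc'
  #5 SA[5]=12  'bbbbc'
  #6 SA[6]=13  'bbbc'
  #7 SA[7]=14  'bbc'
  #8 SA[8]=15  'bc'
  #9 SA[9]=3  'bccccacbabbbbc'
  #10 SA[10]=16  'c'
  #11 SA[11]=7  'cacbabbbbc'
  #12 SA[12]=9  'cbabbbbc'
  #13 SA[13]=2  'cbccccacbabbbbc'
  #14 SA[14]=6  'ccacbabbbbc'
  #15 SA[15]=5  'cccacbabbbbc'
  #16 SA[16]=4  'ccccacbabbbbc'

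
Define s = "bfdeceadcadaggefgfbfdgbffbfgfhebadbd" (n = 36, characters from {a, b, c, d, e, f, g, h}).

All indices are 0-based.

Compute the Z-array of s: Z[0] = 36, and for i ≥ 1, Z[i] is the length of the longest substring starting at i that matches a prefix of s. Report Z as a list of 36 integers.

[36, 0, 0, 0, 0, 0, 0, 0, 0, 0, 0, 0, 0, 0, 0, 0, 0, 0, 3, 0, 0, 0, 2, 0, 0, 2, 0, 0, 0, 0, 0, 1, 0, 0, 1, 0]

Z[0]=36
i=1: fresh scan; Z[1]=0
i=2: fresh scan; Z[2]=0
i=3: fresh scan; Z[3]=0
i=4: fresh scan; Z[4]=0
i=5: fresh scan; Z[5]=0
i=6: fresh scan; Z[6]=0
i=7: fresh scan; Z[7]=0
i=8: fresh scan; Z[8]=0
i=9: fresh scan; Z[9]=0
i=10: fresh scan; Z[10]=0
i=11: fresh scan; Z[11]=0
i=12: fresh scan; Z[12]=0
i=13: fresh scan; Z[13]=0
i=14: fresh scan; Z[14]=0
i=15: fresh scan; Z[15]=0
i=16: fresh scan; Z[16]=0
i=17: fresh scan; Z[17]=0
i=18: fresh scan; Z[18]=3 grow→box=[18,21)
i=19: min(r-i=2, Z[1]=0)=0; Z[19]=0
i=20: min(r-i=1, Z[2]=0)=0; Z[20]=0
i=21: fresh scan; Z[21]=0
i=22: fresh scan; Z[22]=2 grow→box=[22,24)
i=23: min(r-i=1, Z[1]=0)=0; Z[23]=0
i=24: fresh scan; Z[24]=0
i=25: fresh scan; Z[25]=2 grow→box=[25,27)
i=26: min(r-i=1, Z[1]=0)=0; Z[26]=0
i=27: fresh scan; Z[27]=0
i=28: fresh scan; Z[28]=0
i=29: fresh scan; Z[29]=0
i=30: fresh scan; Z[30]=0
i=31: fresh scan; Z[31]=1 grow→box=[31,32)
i=32: fresh scan; Z[32]=0
i=33: fresh scan; Z[33]=0
i=34: fresh scan; Z[34]=1 grow→box=[34,35)
i=35: fresh scan; Z[35]=0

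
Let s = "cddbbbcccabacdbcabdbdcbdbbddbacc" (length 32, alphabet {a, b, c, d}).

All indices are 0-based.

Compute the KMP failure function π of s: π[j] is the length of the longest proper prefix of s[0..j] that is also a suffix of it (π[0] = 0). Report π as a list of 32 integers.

π[0] = 0
j=1 s[j]='d': π[1]=0 (border '')
j=2 s[j]='d': π[2]=0 (border '')
j=3 s[j]='b': π[3]=0 (border '')
j=4 s[j]='b': π[4]=0 (border '')
j=5 s[j]='b': π[5]=0 (border '')
j=6 s[j]='c': π[6]=1 (border 'c')
j=7 s[j]='c': k: 1→0; π[7]=1 (border 'c')
j=8 s[j]='c': k: 1→0; π[8]=1 (border 'c')
j=9 s[j]='a': k: 1→0; π[9]=0 (border '')
j=10 s[j]='b': π[10]=0 (border '')
j=11 s[j]='a': π[11]=0 (border '')
j=12 s[j]='c': π[12]=1 (border 'c')
j=13 s[j]='d': π[13]=2 (border 'cd')
j=14 s[j]='b': k: 2→0; π[14]=0 (border '')
j=15 s[j]='c': π[15]=1 (border 'c')
j=16 s[j]='a': k: 1→0; π[16]=0 (border '')
j=17 s[j]='b': π[17]=0 (border '')
j=18 s[j]='d': π[18]=0 (border '')
j=19 s[j]='b': π[19]=0 (border '')
j=20 s[j]='d': π[20]=0 (border '')
j=21 s[j]='c': π[21]=1 (border 'c')
j=22 s[j]='b': k: 1→0; π[22]=0 (border '')
j=23 s[j]='d': π[23]=0 (border '')
j=24 s[j]='b': π[24]=0 (border '')
j=25 s[j]='b': π[25]=0 (border '')
j=26 s[j]='d': π[26]=0 (border '')
j=27 s[j]='d': π[27]=0 (border '')
j=28 s[j]='b': π[28]=0 (border '')
j=29 s[j]='a': π[29]=0 (border '')
j=30 s[j]='c': π[30]=1 (border 'c')
j=31 s[j]='c': k: 1→0; π[31]=1 (border 'c')

[0, 0, 0, 0, 0, 0, 1, 1, 1, 0, 0, 0, 1, 2, 0, 1, 0, 0, 0, 0, 0, 1, 0, 0, 0, 0, 0, 0, 0, 0, 1, 1]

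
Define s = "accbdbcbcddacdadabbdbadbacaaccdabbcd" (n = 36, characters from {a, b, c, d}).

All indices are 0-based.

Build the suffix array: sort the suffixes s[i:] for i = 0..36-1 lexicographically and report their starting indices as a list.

[26, 31, 16, 24, 0, 27, 11, 14, 21, 23, 20, 32, 17, 5, 33, 7, 18, 3, 25, 6, 2, 1, 28, 34, 29, 12, 8, 35, 30, 15, 10, 13, 22, 19, 4, 9]

rank | idx | suffix
   0 |  26 | aaccdabbcd
   1 |  31 | abbcd
   2 |  16 | abbdbadbacaaccdabbcd
   3 |  24 | acaaccdabbcd
   4 |   0 | accbdbcbcddacdadabbdbadbacaaccdabbcd
   5 |  27 | accdabbcd
   6 |  11 | acdadabbdbadbacaaccdabbcd
   7 |  14 | adabbdbadbacaaccdabbcd
   8 |  21 | adbacaaccdabbcd
   9 |  23 | bacaaccdabbcd
  10 |  20 | badbacaaccdabbcd
  11 |  32 | bbcd
  12 |  17 | bbdbadbacaaccdabbcd
  13 |   5 | bcbcddacdadabbdbadbacaaccdabbcd
  14 |  33 | bcd
  15 |   7 | bcddacdadabbdbadbacaaccdabbcd
  16 |  18 | bdbadbacaaccdabbcd
  17 |   3 | bdbcbcddacdadabbdbadbacaaccdabbcd
  18 |  25 | caaccdabbcd
  19 |   6 | cbcddacdadabbdbadbacaaccdabbcd
  20 |   2 | cbdbcbcddacdadabbdbadbacaaccdabbcd
  21 |   1 | ccbdbcbcddacdadabbdbadbacaaccdabbcd
  22 |  28 | ccdabbcd
  23 |  34 | cd
  24 |  29 | cdabbcd
  25 |  12 | cdadabbdbadbacaaccdabbcd
  26 |   8 | cddacdadabbdbadbacaaccdabbcd
  27 |  35 | d
  28 |  30 | dabbcd
  29 |  15 | dabbdbadbacaaccdabbcd
  30 |  10 | dacdadabbdbadbacaaccdabbcd
  31 |  13 | dadabbdbadbacaaccdabbcd
  32 |  22 | dbacaaccdabbcd
  33 |  19 | dbadbacaaccdabbcd
  34 |   4 | dbcbcddacdadabbdbadbacaaccdabbcd
  35 |   9 | ddacdadabbdbadbacaaccdabbcd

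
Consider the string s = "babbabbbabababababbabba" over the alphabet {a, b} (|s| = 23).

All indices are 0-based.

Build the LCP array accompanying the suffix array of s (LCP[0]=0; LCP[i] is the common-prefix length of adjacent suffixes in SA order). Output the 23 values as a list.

[0, 1, 8, 6, 4, 2, 4, 6, 3, 0, 2, 9, 7, 5, 3, 5, 7, 4, 1, 3, 4, 5, 2]

rank→(start, suffix):
  0 → (22, 'a')
  1 → (8, 'abababababbabba')
  2 → (10, 'ababababbabba')
  3 → (12, 'abababbabba')
  4 → (14, 'ababbabba')
  5 → (19, 'abba')
  6 → (16, 'abbabba')
  7 → (1, 'abbabbbabababababbabba')
  8 → (4, 'abbbabababababbabba')
  9 → (21, 'ba')
  10 → (7, 'babababababbabba')
  11 → (9, 'bababababbabba')
  12 → (11, 'babababbabba')
  13 → (13, 'bababbabba')
  14 → (18, 'babba')
  15 → (15, 'babbabba')
  16 → (0, 'babbabbbabababababbabba')
  17 → (3, 'babbbabababababbabba')
  18 → (20, 'bba')
  19 → (6, 'bbabababababbabba')
  20 → (17, 'bbabba')
  21 → (2, 'bbabbbabababababbabba')
  22 → (5, 'bbbabababababbabba')

SA = [22, 8, 10, 12, 14, 19, 16, 1, 4, 21, 7, 9, 11, 13, 18, 15, 0, 3, 20, 6, 17, 2, 5]
[i] adj suffixes → lcp
  [1] 22/8 → 1 ('a')
  [2] 8/10 → 8 ('abababab')
  [3] 10/12 → 6 ('ababab')
  [4] 12/14 → 4 ('abab')
  [5] 14/19 → 2 ('ab')
  [6] 19/16 → 4 ('abba')
  [7] 16/1 → 6 ('abbabb')
  [8] 1/4 → 3 ('abb')
  [9] 4/21 → 0 ('')
  [10] 21/7 → 2 ('ba')
  [11] 7/9 → 9 ('babababab')
  [12] 9/11 → 7 ('bababab')
  [13] 11/13 → 5 ('babab')
  [14] 13/18 → 3 ('bab')
  [15] 18/15 → 5 ('babba')
  [16] 15/0 → 7 ('babbabb')
  [17] 0/3 → 4 ('babb')
  [18] 3/20 → 1 ('b')
  [19] 20/6 → 3 ('bba')
  [20] 6/17 → 4 ('bbab')
  [21] 17/2 → 5 ('bbabb')
  [22] 2/5 → 2 ('bb')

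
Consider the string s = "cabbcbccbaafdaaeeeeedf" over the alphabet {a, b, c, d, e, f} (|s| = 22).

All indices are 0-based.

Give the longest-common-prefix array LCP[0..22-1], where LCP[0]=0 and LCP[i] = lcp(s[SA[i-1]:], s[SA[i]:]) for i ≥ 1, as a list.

[0, 2, 1, 1, 1, 0, 1, 1, 2, 0, 1, 2, 1, 0, 1, 0, 1, 2, 3, 4, 0, 1]

rank | idx | suffix
   0 |  13 | aaeeeeedf
   1 |   9 | aafdaaeeeeedf
   2 |   1 | abbcbccbaafdaaeeeeedf
   3 |  14 | aeeeeedf
   4 |  10 | afdaaeeeeedf
   5 |   8 | baafdaaeeeeedf
   6 |   2 | bbcbccbaafdaaeeeeedf
   7 |   3 | bcbccbaafdaaeeeeedf
   8 |   5 | bccbaafdaaeeeeedf
   9 |   0 | cabbcbccbaafdaaeeeeedf
  10 |   7 | cbaafdaaeeeeedf
  11 |   4 | cbccbaafdaaeeeeedf
  12 |   6 | ccbaafdaaeeeeedf
  13 |  12 | daaeeeeedf
  14 |  20 | df
  15 |  19 | edf
  16 |  18 | eedf
  17 |  17 | eeedf
  18 |  16 | eeeedf
  19 |  15 | eeeeedf
  20 |  21 | f
  21 |  11 | fdaaeeeeedf

SA = [13, 9, 1, 14, 10, 8, 2, 3, 5, 0, 7, 4, 6, 12, 20, 19, 18, 17, 16, 15, 21, 11]
[i] adj suffixes → lcp
  [1] 13/9 → 2 ('aa')
  [2] 9/1 → 1 ('a')
  [3] 1/14 → 1 ('a')
  [4] 14/10 → 1 ('a')
  [5] 10/8 → 0 ('')
  [6] 8/2 → 1 ('b')
  [7] 2/3 → 1 ('b')
  [8] 3/5 → 2 ('bc')
  [9] 5/0 → 0 ('')
  [10] 0/7 → 1 ('c')
  [11] 7/4 → 2 ('cb')
  [12] 4/6 → 1 ('c')
  [13] 6/12 → 0 ('')
  [14] 12/20 → 1 ('d')
  [15] 20/19 → 0 ('')
  [16] 19/18 → 1 ('e')
  [17] 18/17 → 2 ('ee')
  [18] 17/16 → 3 ('eee')
  [19] 16/15 → 4 ('eeee')
  [20] 15/21 → 0 ('')
  [21] 21/11 → 1 ('f')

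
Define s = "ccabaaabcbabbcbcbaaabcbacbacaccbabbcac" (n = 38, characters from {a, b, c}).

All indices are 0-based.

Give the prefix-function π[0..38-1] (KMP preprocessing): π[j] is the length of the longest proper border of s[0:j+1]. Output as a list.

π[0] = 0
j=1 s[j]='c': π[1]=1 (border 'c')
j=2 s[j]='a': k: 1→0; π[2]=0 (border '')
j=3 s[j]='b': π[3]=0 (border '')
j=4 s[j]='a': π[4]=0 (border '')
j=5 s[j]='a': π[5]=0 (border '')
j=6 s[j]='a': π[6]=0 (border '')
j=7 s[j]='b': π[7]=0 (border '')
j=8 s[j]='c': π[8]=1 (border 'c')
j=9 s[j]='b': k: 1→0; π[9]=0 (border '')
j=10 s[j]='a': π[10]=0 (border '')
j=11 s[j]='b': π[11]=0 (border '')
j=12 s[j]='b': π[12]=0 (border '')
j=13 s[j]='c': π[13]=1 (border 'c')
j=14 s[j]='b': k: 1→0; π[14]=0 (border '')
j=15 s[j]='c': π[15]=1 (border 'c')
j=16 s[j]='b': k: 1→0; π[16]=0 (border '')
j=17 s[j]='a': π[17]=0 (border '')
j=18 s[j]='a': π[18]=0 (border '')
j=19 s[j]='a': π[19]=0 (border '')
j=20 s[j]='b': π[20]=0 (border '')
j=21 s[j]='c': π[21]=1 (border 'c')
j=22 s[j]='b': k: 1→0; π[22]=0 (border '')
j=23 s[j]='a': π[23]=0 (border '')
j=24 s[j]='c': π[24]=1 (border 'c')
j=25 s[j]='b': k: 1→0; π[25]=0 (border '')
j=26 s[j]='a': π[26]=0 (border '')
j=27 s[j]='c': π[27]=1 (border 'c')
j=28 s[j]='a': k: 1→0; π[28]=0 (border '')
j=29 s[j]='c': π[29]=1 (border 'c')
j=30 s[j]='c': π[30]=2 (border 'cc')
j=31 s[j]='b': k: 2→1→0; π[31]=0 (border '')
j=32 s[j]='a': π[32]=0 (border '')
j=33 s[j]='b': π[33]=0 (border '')
j=34 s[j]='b': π[34]=0 (border '')
j=35 s[j]='c': π[35]=1 (border 'c')
j=36 s[j]='a': k: 1→0; π[36]=0 (border '')
j=37 s[j]='c': π[37]=1 (border 'c')

[0, 1, 0, 0, 0, 0, 0, 0, 1, 0, 0, 0, 0, 1, 0, 1, 0, 0, 0, 0, 0, 1, 0, 0, 1, 0, 0, 1, 0, 1, 2, 0, 0, 0, 0, 1, 0, 1]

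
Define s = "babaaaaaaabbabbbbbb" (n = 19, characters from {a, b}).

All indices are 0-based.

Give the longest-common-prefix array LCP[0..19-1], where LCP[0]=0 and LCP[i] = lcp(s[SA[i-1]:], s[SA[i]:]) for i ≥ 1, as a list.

[0, 6, 5, 4, 3, 2, 1, 2, 3, 0, 1, 2, 3, 1, 2, 2, 3, 4, 5]

rank | idx | suffix
   0 |   3 | aaaaaaabbabbbbbb
   1 |   4 | aaaaaabbabbbbbb
   2 |   5 | aaaaabbabbbbbb
   3 |   6 | aaaabbabbbbbb
   4 |   7 | aaabbabbbbbb
   5 |   8 | aabbabbbbbb
   6 |   1 | abaaaaaaabbabbbbbb
   7 |   9 | abbabbbbbb
   8 |  12 | abbbbbb
   9 |  18 | b
  10 |   2 | baaaaaaabbabbbbbb
  11 |   0 | babaaaaaaabbabbbbbb
  12 |  11 | babbbbbb
  13 |  17 | bb
  14 |  10 | bbabbbbbb
  15 |  16 | bbb
  16 |  15 | bbbb
  17 |  14 | bbbbb
  18 |  13 | bbbbbb

SA = [3, 4, 5, 6, 7, 8, 1, 9, 12, 18, 2, 0, 11, 17, 10, 16, 15, 14, 13]
i: (SA[i-1],SA[i]) lcp shared
  1: (3,4) 6 'aaaaaa'
  2: (4,5) 5 'aaaaa'
  3: (5,6) 4 'aaaa'
  4: (6,7) 3 'aaa'
  5: (7,8) 2 'aa'
  6: (8,1) 1 'a'
  7: (1,9) 2 'ab'
  8: (9,12) 3 'abb'
  9: (12,18) 0 ''
  10: (18,2) 1 'b'
  11: (2,0) 2 'ba'
  12: (0,11) 3 'bab'
  13: (11,17) 1 'b'
  14: (17,10) 2 'bb'
  15: (10,16) 2 'bb'
  16: (16,15) 3 'bbb'
  17: (15,14) 4 'bbbb'
  18: (14,13) 5 'bbbbb'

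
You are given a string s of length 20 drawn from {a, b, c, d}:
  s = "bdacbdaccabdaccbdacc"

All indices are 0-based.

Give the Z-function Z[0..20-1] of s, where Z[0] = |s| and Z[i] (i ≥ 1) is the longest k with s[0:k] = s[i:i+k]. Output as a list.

[20, 0, 0, 0, 4, 0, 0, 0, 0, 0, 4, 0, 0, 0, 0, 4, 0, 0, 0, 0]

Z[0]=20
i=1: outside box; Z[1]=0
i=2: outside box; Z[2]=0
i=3: outside box; Z[3]=0
i=4: outside box; Z[4]=4 extend→box=[4,8)
i=5: min(r-i=3, Z[1]=0)=0; Z[5]=0
i=6: min(r-i=2, Z[2]=0)=0; Z[6]=0
i=7: min(r-i=1, Z[3]=0)=0; Z[7]=0
i=8: outside box; Z[8]=0
i=9: outside box; Z[9]=0
i=10: outside box; Z[10]=4 extend→box=[10,14)
i=11: min(r-i=3, Z[1]=0)=0; Z[11]=0
i=12: min(r-i=2, Z[2]=0)=0; Z[12]=0
i=13: min(r-i=1, Z[3]=0)=0; Z[13]=0
i=14: outside box; Z[14]=0
i=15: outside box; Z[15]=4 extend→box=[15,19)
i=16: min(r-i=3, Z[1]=0)=0; Z[16]=0
i=17: min(r-i=2, Z[2]=0)=0; Z[17]=0
i=18: min(r-i=1, Z[3]=0)=0; Z[18]=0
i=19: outside box; Z[19]=0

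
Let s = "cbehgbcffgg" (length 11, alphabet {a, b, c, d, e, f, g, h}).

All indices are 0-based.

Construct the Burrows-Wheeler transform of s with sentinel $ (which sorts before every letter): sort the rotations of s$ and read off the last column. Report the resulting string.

ggc$bbcfghfe

rank  rotation      last
    0  $cbehgbcffgg  g
    1  bcffgg$cbehg  g
    2  behgbcffgg$c  c
    3  cbehgbcffgg$  $
    4  cffgg$cbehgb  b
    5  ehgbcffgg$cb  b
    6  ffgg$cbehgbc  c
    7  fgg$cbehgbcf  f
    8  g$cbehgbcffg  g
    9  gbcffgg$cbeh  h
   10  gg$cbehgbcff  f
   11  hgbcffgg$cbe  e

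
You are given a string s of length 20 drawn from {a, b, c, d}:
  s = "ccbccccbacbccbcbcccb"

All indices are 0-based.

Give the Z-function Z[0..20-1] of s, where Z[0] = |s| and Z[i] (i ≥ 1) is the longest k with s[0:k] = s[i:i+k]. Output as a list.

[20, 1, 0, 2, 2, 3, 1, 0, 0, 1, 0, 4, 1, 0, 1, 0, 2, 3, 1, 0]

Z[0]=20
i=1: i≥r, start 0; Z[1]=1 scan→box=[1,2)
i=2: i≥r, start 0; Z[2]=0
i=3: i≥r, start 0; Z[3]=2 scan→box=[3,5)
i=4: min(r-i=1, Z[1]=1)=1; Z[4]=2 scan→box=[4,6)
i=5: min(r-i=1, Z[1]=1)=1; Z[5]=3 scan→box=[5,8)
i=6: min(r-i=2, Z[1]=1)=1; Z[6]=1
i=7: min(r-i=1, Z[2]=0)=0; Z[7]=0
i=8: i≥r, start 0; Z[8]=0
i=9: i≥r, start 0; Z[9]=1 scan→box=[9,10)
i=10: i≥r, start 0; Z[10]=0
i=11: i≥r, start 0; Z[11]=4 scan→box=[11,15)
i=12: min(r-i=3, Z[1]=1)=1; Z[12]=1
i=13: min(r-i=2, Z[2]=0)=0; Z[13]=0
i=14: min(r-i=1, Z[3]=2)=1; Z[14]=1
i=15: i≥r, start 0; Z[15]=0
i=16: i≥r, start 0; Z[16]=2 scan→box=[16,18)
i=17: min(r-i=1, Z[1]=1)=1; Z[17]=3 scan→box=[17,20)
i=18: min(r-i=2, Z[1]=1)=1; Z[18]=1
i=19: min(r-i=1, Z[2]=0)=0; Z[19]=0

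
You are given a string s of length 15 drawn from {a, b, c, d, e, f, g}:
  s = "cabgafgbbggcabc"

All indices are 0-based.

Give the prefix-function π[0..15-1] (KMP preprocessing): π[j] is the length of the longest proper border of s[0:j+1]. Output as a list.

π[0] = 0
j=1 s[j]='a': π[1]=0 (border '')
j=2 s[j]='b': π[2]=0 (border '')
j=3 s[j]='g': π[3]=0 (border '')
j=4 s[j]='a': π[4]=0 (border '')
j=5 s[j]='f': π[5]=0 (border '')
j=6 s[j]='g': π[6]=0 (border '')
j=7 s[j]='b': π[7]=0 (border '')
j=8 s[j]='b': π[8]=0 (border '')
j=9 s[j]='g': π[9]=0 (border '')
j=10 s[j]='g': π[10]=0 (border '')
j=11 s[j]='c': π[11]=1 (border 'c')
j=12 s[j]='a': π[12]=2 (border 'ca')
j=13 s[j]='b': π[13]=3 (border 'cab')
j=14 s[j]='c': k: 3→0; π[14]=1 (border 'c')

[0, 0, 0, 0, 0, 0, 0, 0, 0, 0, 0, 1, 2, 3, 1]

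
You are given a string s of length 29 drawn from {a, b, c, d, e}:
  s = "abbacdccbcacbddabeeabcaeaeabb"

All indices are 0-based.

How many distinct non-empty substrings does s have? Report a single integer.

396

sorted suffixes:
  #0 SA[0]=26  'abb'
  #1 SA[1]=0  'abbacdccbcacbddabeeabcaeaeabb'
  #2 SA[2]=19  'abcaeaeabb'
  #3 SA[3]=15  'abeeabcaeaeabb'
  #4 SA[4]=10  'acbddabeeabcaeaeabb'
  #5 SA[5]=3  'acdccbcacbddabeeabcaeaeabb'
  #6 SA[6]=24  'aeabb'
  #7 SA[7]=22  'aeaeabb'
  #8 SA[8]=28  'b'
  #9 SA[9]=2  'bacdccbcacbddabeeabcaeaeabb'
  #10 SA[10]=27  'bb'
  #11 SA[11]=1  'bbacdccbcacbddabeeabcaeaeabb'
  #12 SA[12]=8  'bcacbddabeeabcaeaeabb'
  #13 SA[13]=20  'bcaeaeabb'
  #14 SA[14]=12  'bddabeeabcaeaeabb'
  #15 SA[15]=16  'beeabcaeaeabb'
  #16 SA[16]=9  'cacbddabeeabcaeaeabb'
  #17 SA[17]=21  'caeaeabb'
  #18 SA[18]=7  'cbcacbddabeeabcaeaeabb'
  #19 SA[19]=11  'cbddabeeabcaeaeabb'
  #20 SA[20]=6  'ccbcacbddabeeabcaeaeabb'
  #21 SA[21]=4  'cdccbcacbddabeeabcaeaeabb'
  #22 SA[22]=14  'dabeeabcaeaeabb'
  #23 SA[23]=5  'dccbcacbddabeeabcaeaeabb'
  #24 SA[24]=13  'ddabeeabcaeaeabb'
  #25 SA[25]=25  'eabb'
  #26 SA[26]=18  'eabcaeaeabb'
  #27 SA[27]=23  'eaeabb'
  #28 SA[28]=17  'eeabcaeaeabb'

SA = [26, 0, 19, 15, 10, 3, 24, 22, 28, 2, 27, 1, 8, 20, 12, 16, 9, 21, 7, 11, 6, 4, 14, 5, 13, 25, 18, 23, 17]
i: (SA[i-1],SA[i]) lcp shared
  1: (26,0) 3 'abb'
  2: (0,19) 2 'ab'
  3: (19,15) 2 'ab'
  4: (15,10) 1 'a'
  5: (10,3) 2 'ac'
  6: (3,24) 1 'a'
  7: (24,22) 3 'aea'
  8: (22,28) 0 ''
  9: (28,2) 1 'b'
  10: (2,27) 1 'b'
  11: (27,1) 2 'bb'
  12: (1,8) 1 'b'
  13: (8,20) 3 'bca'
  14: (20,12) 1 'b'
  15: (12,16) 1 'b'
  16: (16,9) 0 ''
  17: (9,21) 2 'ca'
  18: (21,7) 1 'c'
  19: (7,11) 2 'cb'
  20: (11,6) 1 'c'
  21: (6,4) 1 'c'
  22: (4,14) 0 ''
  23: (14,5) 1 'd'
  24: (5,13) 1 'd'
  25: (13,25) 0 ''
  26: (25,18) 3 'eab'
  27: (18,23) 2 'ea'
  28: (23,17) 1 'e'

n(n+1)/2 = 29·30/2 = 435
Σ LCP = 0 + 3 + 2 + 2 + 1 + 2 + 1 + 3 + 0 + 1 + 1 + 2 + 1 + 3 + 1 + 1 + 0 + 2 + 1 + 2 + 1 + 1 + 0 + 1 + 1 + 0 + 3 + 2 + 1 = 39
distinct = 435 − 39 = 396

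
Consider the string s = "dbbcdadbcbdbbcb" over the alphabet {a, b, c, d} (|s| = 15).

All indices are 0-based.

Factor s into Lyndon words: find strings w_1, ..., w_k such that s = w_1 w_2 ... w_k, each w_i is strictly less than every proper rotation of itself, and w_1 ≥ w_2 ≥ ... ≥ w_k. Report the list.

emit factor 1: 'd' (i=0, period=1)
emit factor 2: 'bbcd' (i=1, period=4)
emit factor 3: 'adbcbdbbcb' (i=5, period=10)

["d", "bbcd", "adbcbdbbcb"]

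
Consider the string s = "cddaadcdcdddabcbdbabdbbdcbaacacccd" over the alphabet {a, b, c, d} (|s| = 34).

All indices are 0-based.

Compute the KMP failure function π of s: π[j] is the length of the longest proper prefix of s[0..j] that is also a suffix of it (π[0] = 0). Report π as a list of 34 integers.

[0, 0, 0, 0, 0, 0, 1, 2, 1, 2, 3, 0, 0, 0, 1, 0, 0, 0, 0, 0, 0, 0, 0, 0, 1, 0, 0, 0, 1, 0, 1, 1, 1, 2]

π[0] = 0
j=1 s[j]='d': π[1]=0 (border '')
j=2 s[j]='d': π[2]=0 (border '')
j=3 s[j]='a': π[3]=0 (border '')
j=4 s[j]='a': π[4]=0 (border '')
j=5 s[j]='d': π[5]=0 (border '')
j=6 s[j]='c': π[6]=1 (border 'c')
j=7 s[j]='d': π[7]=2 (border 'cd')
j=8 s[j]='c': k: 2→0; π[8]=1 (border 'c')
j=9 s[j]='d': π[9]=2 (border 'cd')
j=10 s[j]='d': π[10]=3 (border 'cdd')
j=11 s[j]='d': k: 3→0; π[11]=0 (border '')
j=12 s[j]='a': π[12]=0 (border '')
j=13 s[j]='b': π[13]=0 (border '')
j=14 s[j]='c': π[14]=1 (border 'c')
j=15 s[j]='b': k: 1→0; π[15]=0 (border '')
j=16 s[j]='d': π[16]=0 (border '')
j=17 s[j]='b': π[17]=0 (border '')
j=18 s[j]='a': π[18]=0 (border '')
j=19 s[j]='b': π[19]=0 (border '')
j=20 s[j]='d': π[20]=0 (border '')
j=21 s[j]='b': π[21]=0 (border '')
j=22 s[j]='b': π[22]=0 (border '')
j=23 s[j]='d': π[23]=0 (border '')
j=24 s[j]='c': π[24]=1 (border 'c')
j=25 s[j]='b': k: 1→0; π[25]=0 (border '')
j=26 s[j]='a': π[26]=0 (border '')
j=27 s[j]='a': π[27]=0 (border '')
j=28 s[j]='c': π[28]=1 (border 'c')
j=29 s[j]='a': k: 1→0; π[29]=0 (border '')
j=30 s[j]='c': π[30]=1 (border 'c')
j=31 s[j]='c': k: 1→0; π[31]=1 (border 'c')
j=32 s[j]='c': k: 1→0; π[32]=1 (border 'c')
j=33 s[j]='d': π[33]=2 (border 'cd')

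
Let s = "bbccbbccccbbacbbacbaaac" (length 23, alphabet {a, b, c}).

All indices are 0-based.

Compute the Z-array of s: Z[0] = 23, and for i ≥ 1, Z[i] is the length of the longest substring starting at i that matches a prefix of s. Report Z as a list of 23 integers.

Z[0]=23
i=1: outside box; Z[1]=1 extend→box=[1,2)
i=2: outside box; Z[2]=0
i=3: outside box; Z[3]=0
i=4: outside box; Z[4]=4 extend→box=[4,8)
i=5: min(r-i=3, Z[1]=1)=1; Z[5]=1
i=6: min(r-i=2, Z[2]=0)=0; Z[6]=0
i=7: min(r-i=1, Z[3]=0)=0; Z[7]=0
i=8: outside box; Z[8]=0
i=9: outside box; Z[9]=0
i=10: outside box; Z[10]=2 extend→box=[10,12)
i=11: min(r-i=1, Z[1]=1)=1; Z[11]=1
i=12: outside box; Z[12]=0
i=13: outside box; Z[13]=0
i=14: outside box; Z[14]=2 extend→box=[14,16)
i=15: min(r-i=1, Z[1]=1)=1; Z[15]=1
i=16: outside box; Z[16]=0
i=17: outside box; Z[17]=0
i=18: outside box; Z[18]=1 extend→box=[18,19)
i=19: outside box; Z[19]=0
i=20: outside box; Z[20]=0
i=21: outside box; Z[21]=0
i=22: outside box; Z[22]=0

[23, 1, 0, 0, 4, 1, 0, 0, 0, 0, 2, 1, 0, 0, 2, 1, 0, 0, 1, 0, 0, 0, 0]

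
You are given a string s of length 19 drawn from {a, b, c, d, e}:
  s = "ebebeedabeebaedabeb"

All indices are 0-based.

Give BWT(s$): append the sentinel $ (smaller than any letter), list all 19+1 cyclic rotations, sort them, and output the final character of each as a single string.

bddbeeaeaeeebe$baebb

rank  rotation              last
    0  $ebebeedabeebaedabeb  b
    1  abeb$ebebeedabeebaed  d
    2  abeebaedabeb$ebebeed  d
    3  aedabeb$ebebeedabeeb  b
    4  b$ebebeedabeebaedabe  e
    5  baedabeb$ebebeedabee  e
    6  beb$ebebeedabeebaeda  a
    7  bebeedabeebaedabeb$e  e
    8  beebaedabeb$ebebeeda  a
    9  beedabeebaedabeb$ebe  e
   10  dabeb$ebebeedabeebae  e
   11  dabeebaedabeb$ebebee  e
   12  eb$ebebeedabeebaedab  b
   13  ebaedabeb$ebebeedabe  e
   14  ebebeedabeebaedabeb$  $
   15  ebeedabeebaedabeb$eb  b
   16  edabeb$ebebeedabeeba  a
   17  edabeebaedabeb$ebebe  e
   18  eebaedabeb$ebebeedab  b
   19  eedabeebaedabeb$ebeb  b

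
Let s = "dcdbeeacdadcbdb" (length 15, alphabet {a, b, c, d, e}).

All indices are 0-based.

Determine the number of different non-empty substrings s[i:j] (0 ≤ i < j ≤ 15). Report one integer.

sorted suffixes:
  #0 SA[0]=6  'acdadcbdb'
  #1 SA[1]=9  'adcbdb'
  #2 SA[2]=14  'b'
  #3 SA[3]=12  'bdb'
  #4 SA[4]=3  'beeacdadcbdb'
  #5 SA[5]=11  'cbdb'
  #6 SA[6]=7  'cdadcbdb'
  #7 SA[7]=1  'cdbeeacdadcbdb'
  #8 SA[8]=8  'dadcbdb'
  #9 SA[9]=13  'db'
  #10 SA[10]=2  'dbeeacdadcbdb'
  #11 SA[11]=10  'dcbdb'
  #12 SA[12]=0  'dcdbeeacdadcbdb'
  #13 SA[13]=5  'eacdadcbdb'
  #14 SA[14]=4  'eeacdadcbdb'

SA = [6, 9, 14, 12, 3, 11, 7, 1, 8, 13, 2, 10, 0, 5, 4]
[i] adj suffixes → lcp
  [1] 6/9 → 1 ('a')
  [2] 9/14 → 0 ('')
  [3] 14/12 → 1 ('b')
  [4] 12/3 → 1 ('b')
  [5] 3/11 → 0 ('')
  [6] 11/7 → 1 ('c')
  [7] 7/1 → 2 ('cd')
  [8] 1/8 → 0 ('')
  [9] 8/13 → 1 ('d')
  [10] 13/2 → 2 ('db')
  [11] 2/10 → 1 ('d')
  [12] 10/0 → 2 ('dc')
  [13] 0/5 → 0 ('')
  [14] 5/4 → 1 ('e')

n(n+1)/2 = 15·16/2 = 120
Σ LCP = 0 + 1 + 0 + 1 + 1 + 0 + 1 + 2 + 0 + 1 + 2 + 1 + 2 + 0 + 1 = 13
distinct = 120 − 13 = 107

107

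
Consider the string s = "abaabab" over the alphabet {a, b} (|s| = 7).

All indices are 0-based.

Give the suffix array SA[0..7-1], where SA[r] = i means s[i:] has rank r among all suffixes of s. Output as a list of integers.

sorted suffixes:
  #0 SA[0]=2  'aabab'
  #1 SA[1]=5  'ab'
  #2 SA[2]=0  'abaabab'
  #3 SA[3]=3  'abab'
  #4 SA[4]=6  'b'
  #5 SA[5]=1  'baabab'
  #6 SA[6]=4  'bab'

[2, 5, 0, 3, 6, 1, 4]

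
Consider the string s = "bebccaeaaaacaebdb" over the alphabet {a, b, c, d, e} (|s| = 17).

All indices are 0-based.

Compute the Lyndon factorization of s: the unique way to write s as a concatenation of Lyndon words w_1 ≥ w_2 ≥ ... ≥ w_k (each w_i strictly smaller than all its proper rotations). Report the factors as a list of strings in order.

emit factor 1: 'be' (i=0, period=2)
emit factor 2: 'bcc' (i=2, period=3)
emit factor 3: 'ae' (i=5, period=2)
emit factor 4: 'aaaacaebdb' (i=7, period=10)

["be", "bcc", "ae", "aaaacaebdb"]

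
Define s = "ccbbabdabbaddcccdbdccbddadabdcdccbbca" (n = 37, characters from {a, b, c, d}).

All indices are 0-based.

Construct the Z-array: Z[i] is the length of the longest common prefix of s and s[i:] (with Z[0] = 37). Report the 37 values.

[37, 1, 0, 0, 0, 0, 0, 0, 0, 0, 0, 0, 0, 2, 2, 1, 0, 0, 0, 3, 1, 0, 0, 0, 0, 0, 0, 0, 0, 1, 0, 4, 1, 0, 0, 1, 0]

Z[0]=37
i=1: fresh scan; Z[1]=1 grow→box=[1,2)
i=2: fresh scan; Z[2]=0
i=3: fresh scan; Z[3]=0
i=4: fresh scan; Z[4]=0
i=5: fresh scan; Z[5]=0
i=6: fresh scan; Z[6]=0
i=7: fresh scan; Z[7]=0
i=8: fresh scan; Z[8]=0
i=9: fresh scan; Z[9]=0
i=10: fresh scan; Z[10]=0
i=11: fresh scan; Z[11]=0
i=12: fresh scan; Z[12]=0
i=13: fresh scan; Z[13]=2 grow→box=[13,15)
i=14: min(r-i=1, Z[1]=1)=1; Z[14]=2 grow→box=[14,16)
i=15: min(r-i=1, Z[1]=1)=1; Z[15]=1
i=16: fresh scan; Z[16]=0
i=17: fresh scan; Z[17]=0
i=18: fresh scan; Z[18]=0
i=19: fresh scan; Z[19]=3 grow→box=[19,22)
i=20: min(r-i=2, Z[1]=1)=1; Z[20]=1
i=21: min(r-i=1, Z[2]=0)=0; Z[21]=0
i=22: fresh scan; Z[22]=0
i=23: fresh scan; Z[23]=0
i=24: fresh scan; Z[24]=0
i=25: fresh scan; Z[25]=0
i=26: fresh scan; Z[26]=0
i=27: fresh scan; Z[27]=0
i=28: fresh scan; Z[28]=0
i=29: fresh scan; Z[29]=1 grow→box=[29,30)
i=30: fresh scan; Z[30]=0
i=31: fresh scan; Z[31]=4 grow→box=[31,35)
i=32: min(r-i=3, Z[1]=1)=1; Z[32]=1
i=33: min(r-i=2, Z[2]=0)=0; Z[33]=0
i=34: min(r-i=1, Z[3]=0)=0; Z[34]=0
i=35: fresh scan; Z[35]=1 grow→box=[35,36)
i=36: fresh scan; Z[36]=0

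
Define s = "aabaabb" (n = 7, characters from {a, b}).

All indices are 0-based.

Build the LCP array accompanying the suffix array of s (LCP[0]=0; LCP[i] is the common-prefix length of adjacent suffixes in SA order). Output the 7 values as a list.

[0, 3, 1, 2, 0, 1, 1]

sorted suffixes:
  #0 SA[0]=0  'aabaabb'
  #1 SA[1]=3  'aabb'
  #2 SA[2]=1  'abaabb'
  #3 SA[3]=4  'abb'
  #4 SA[4]=6  'b'
  #5 SA[5]=2  'baabb'
  #6 SA[6]=5  'bb'

SA = [0, 3, 1, 4, 6, 2, 5]
[i] adj suffixes → lcp
  [1] 0/3 → 3 ('aab')
  [2] 3/1 → 1 ('a')
  [3] 1/4 → 2 ('ab')
  [4] 4/6 → 0 ('')
  [5] 6/2 → 1 ('b')
  [6] 2/5 → 1 ('b')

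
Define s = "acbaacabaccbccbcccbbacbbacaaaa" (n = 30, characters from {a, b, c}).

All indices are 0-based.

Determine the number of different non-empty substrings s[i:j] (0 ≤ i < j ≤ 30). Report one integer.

401

rank→(start, suffix):
  0 → (29, 'a')
  1 → (28, 'aa')
  2 → (27, 'aaa')
  3 → (26, 'aaaa')
  4 → (3, 'aacabaccbccbcccbbacbbacaaaa')
  5 → (6, 'abaccbccbcccbbacbbacaaaa')
  6 → (24, 'acaaaa')
  7 → (4, 'acabaccbccbcccbbacbbacaaaa')
  8 → (0, 'acbaacabaccbccbcccbbacbbacaaaa')
  9 → (20, 'acbbacaaaa')
  10 → (8, 'accbccbcccbbacbbacaaaa')
  11 → (2, 'baacabaccbccbcccbbacbbacaaaa')
  12 → (23, 'bacaaaa')
  13 → (19, 'bacbbacaaaa')
  14 → (7, 'baccbccbcccbbacbbacaaaa')
  15 → (22, 'bbacaaaa')
  16 → (18, 'bbacbbacaaaa')
  17 → (11, 'bccbcccbbacbbacaaaa')
  18 → (14, 'bcccbbacbbacaaaa')
  19 → (25, 'caaaa')
  20 → (5, 'cabaccbccbcccbbacbbacaaaa')
  21 → (1, 'cbaacabaccbccbcccbbacbbacaaaa')
  22 → (21, 'cbbacaaaa')
  23 → (17, 'cbbacbbacaaaa')
  24 → (10, 'cbccbcccbbacbbacaaaa')
  25 → (13, 'cbcccbbacbbacaaaa')
  26 → (16, 'ccbbacbbacaaaa')
  27 → (9, 'ccbccbcccbbacbbacaaaa')
  28 → (12, 'ccbcccbbacbbacaaaa')
  29 → (15, 'cccbbacbbacaaaa')

SA = [29, 28, 27, 26, 3, 6, 24, 4, 0, 20, 8, 2, 23, 19, 7, 22, 18, 11, 14, 25, 5, 1, 21, 17, 10, 13, 16, 9, 12, 15]
rank  pair      lcp
   1  s[29:],s[28:]  1  'a'
   2  s[28:],s[27:]  2  'aa'
   3  s[27:],s[26:]  3  'aaa'
   4  s[26:],s[3:]  2  'aa'
   5  s[3:],s[6:]  1  'a'
   6  s[6:],s[24:]  1  'a'
   7  s[24:],s[4:]  3  'aca'
   8  s[4:],s[0:]  2  'ac'
   9  s[0:],s[20:]  3  'acb'
  10  s[20:],s[8:]  2  'ac'
  11  s[8:],s[2:]  0  ''
  12  s[2:],s[23:]  2  'ba'
  13  s[23:],s[19:]  3  'bac'
  14  s[19:],s[7:]  3  'bac'
  15  s[7:],s[22:]  1  'b'
  16  s[22:],s[18:]  4  'bbac'
  17  s[18:],s[11:]  1  'b'
  18  s[11:],s[14:]  3  'bcc'
  19  s[14:],s[25:]  0  ''
  20  s[25:],s[5:]  2  'ca'
  21  s[5:],s[1:]  1  'c'
  22  s[1:],s[21:]  2  'cb'
  23  s[21:],s[17:]  5  'cbbac'
  24  s[17:],s[10:]  2  'cb'
  25  s[10:],s[13:]  4  'cbcc'
  26  s[13:],s[16:]  1  'c'
  27  s[16:],s[9:]  3  'ccb'
  28  s[9:],s[12:]  5  'ccbcc'
  29  s[12:],s[15:]  2  'cc'

n(n+1)/2 = 30·31/2 = 465
Σ LCP = 0 + 1 + 2 + 3 + 2 + 1 + 1 + 3 + 2 + 3 + 2 + 0 + 2 + 3 + 3 + 1 + 4 + 1 + 3 + 0 + 2 + 1 + 2 + 5 + 2 + 4 + 1 + 3 + 5 + 2 = 64
distinct = 465 − 64 = 401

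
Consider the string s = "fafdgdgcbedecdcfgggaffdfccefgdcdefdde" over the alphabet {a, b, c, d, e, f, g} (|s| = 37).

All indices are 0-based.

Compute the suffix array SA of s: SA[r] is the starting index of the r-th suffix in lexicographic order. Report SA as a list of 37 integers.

[1, 19, 8, 7, 24, 12, 30, 25, 14, 29, 13, 34, 35, 10, 31, 22, 5, 3, 36, 11, 9, 32, 26, 0, 23, 33, 21, 2, 20, 27, 15, 18, 6, 28, 4, 17, 16]

sorted suffixes:
  #0 SA[0]=1  'afdgdgcbedecdcfgggaffdfccefgdcdefdde'
  #1 SA[1]=19  'affdfccefgdcdefdde'
  #2 SA[2]=8  'bedecdcfgggaffdfccefgdcdefdde'
  #3 SA[3]=7  'cbedecdcfgggaffdfccefgdcdefdde'
  #4 SA[4]=24  'ccefgdcdefdde'
  #5 SA[5]=12  'cdcfgggaffdfccefgdcdefdde'
  #6 SA[6]=30  'cdefdde'
  #7 SA[7]=25  'cefgdcdefdde'
  #8 SA[8]=14  'cfgggaffdfccefgdcdefdde'
  #9 SA[9]=29  'dcdefdde'
  #10 SA[10]=13  'dcfgggaffdfccefgdcdefdde'
  #11 SA[11]=34  'dde'
  #12 SA[12]=35  'de'
  #13 SA[13]=10  'decdcfgggaffdfccefgdcdefdde'
  #14 SA[14]=31  'defdde'
  #15 SA[15]=22  'dfccefgdcdefdde'
  #16 SA[16]=5  'dgcbedecdcfgggaffdfccefgdcdefdde'
  #17 SA[17]=3  'dgdgcbedecdcfgggaffdfccefgdcdefdde'
  #18 SA[18]=36  'e'
  #19 SA[19]=11  'ecdcfgggaffdfccefgdcdefdde'
  #20 SA[20]=9  'edecdcfgggaffdfccefgdcdefdde'
  #21 SA[21]=32  'efdde'
  #22 SA[22]=26  'efgdcdefdde'
  #23 SA[23]=0  'fafdgdgcbedecdcfgggaffdfccefgdcdefdde'
  #24 SA[24]=23  'fccefgdcdefdde'
  #25 SA[25]=33  'fdde'
  #26 SA[26]=21  'fdfccefgdcdefdde'
  #27 SA[27]=2  'fdgdgcbedecdcfgggaffdfccefgdcdefdde'
  #28 SA[28]=20  'ffdfccefgdcdefdde'
  #29 SA[29]=27  'fgdcdefdde'
  #30 SA[30]=15  'fgggaffdfccefgdcdefdde'
  #31 SA[31]=18  'gaffdfccefgdcdefdde'
  #32 SA[32]=6  'gcbedecdcfgggaffdfccefgdcdefdde'
  #33 SA[33]=28  'gdcdefdde'
  #34 SA[34]=4  'gdgcbedecdcfgggaffdfccefgdcdefdde'
  #35 SA[35]=17  'ggaffdfccefgdcdefdde'
  #36 SA[36]=16  'gggaffdfccefgdcdefdde'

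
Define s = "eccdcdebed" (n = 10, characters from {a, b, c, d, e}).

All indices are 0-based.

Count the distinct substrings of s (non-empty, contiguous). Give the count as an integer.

48

rank | idx | suffix
   0 |   7 | bed
   1 |   1 | ccdcdebed
   2 |   2 | cdcdebed
   3 |   4 | cdebed
   4 |   9 | d
   5 |   3 | dcdebed
   6 |   5 | debed
   7 |   6 | ebed
   8 |   0 | eccdcdebed
   9 |   8 | ed

SA = [7, 1, 2, 4, 9, 3, 5, 6, 0, 8]
[i] adj suffixes → lcp
  [1] 7/1 → 0 ('')
  [2] 1/2 → 1 ('c')
  [3] 2/4 → 2 ('cd')
  [4] 4/9 → 0 ('')
  [5] 9/3 → 1 ('d')
  [6] 3/5 → 1 ('d')
  [7] 5/6 → 0 ('')
  [8] 6/0 → 1 ('e')
  [9] 0/8 → 1 ('e')

n(n+1)/2 = 10·11/2 = 55
Σ LCP = 0 + 0 + 1 + 2 + 0 + 1 + 1 + 0 + 1 + 1 = 7
distinct = 55 − 7 = 48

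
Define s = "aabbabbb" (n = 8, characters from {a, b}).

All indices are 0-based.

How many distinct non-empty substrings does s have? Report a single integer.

26

rank | idx | suffix
   0 |   0 | aabbabbb
   1 |   1 | abbabbb
   2 |   4 | abbb
   3 |   7 | b
   4 |   3 | babbb
   5 |   6 | bb
   6 |   2 | bbabbb
   7 |   5 | bbb

SA = [0, 1, 4, 7, 3, 6, 2, 5]
i: (SA[i-1],SA[i]) lcp shared
  1: (0,1) 1 'a'
  2: (1,4) 3 'abb'
  3: (4,7) 0 ''
  4: (7,3) 1 'b'
  5: (3,6) 1 'b'
  6: (6,2) 2 'bb'
  7: (2,5) 2 'bb'

n(n+1)/2 = 8·9/2 = 36
Σ LCP = 0 + 1 + 3 + 0 + 1 + 1 + 2 + 2 = 10
distinct = 36 − 10 = 26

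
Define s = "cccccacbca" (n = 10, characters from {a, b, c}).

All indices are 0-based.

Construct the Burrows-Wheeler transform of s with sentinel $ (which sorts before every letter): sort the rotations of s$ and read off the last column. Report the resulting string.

rank  rotation     last
    0  $cccccacbca  a
    1  a$cccccacbc  c
    2  acbca$ccccc  c
    3  bca$cccccac  c
    4  ca$cccccacb  b
    5  cacbca$cccc  c
    6  cbca$ccccca  a
    7  ccacbca$ccc  c
    8  cccacbca$cc  c
    9  ccccacbca$c  c
   10  cccccacbca$  $

acccbcaccc$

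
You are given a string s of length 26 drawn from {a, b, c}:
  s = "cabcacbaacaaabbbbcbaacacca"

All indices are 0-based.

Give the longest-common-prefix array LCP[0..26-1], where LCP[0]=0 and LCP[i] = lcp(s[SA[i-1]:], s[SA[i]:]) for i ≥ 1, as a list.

[0, 1, 2, 2, 4, 1, 2, 1, 3, 2, 2, 0, 5, 1, 3, 2, 1, 2, 0, 2, 2, 2, 3, 1, 6, 1]

rank | idx | suffix
   0 |  25 | a
   1 |  10 | aaabbbbcbaacacca
   2 |  11 | aabbbbcbaacacca
   3 |   7 | aacaaabbbbcbaacacca
   4 |  19 | aacacca
   5 |  12 | abbbbcbaacacca
   6 |   1 | abcacbaacaaabbbbcbaacacca
   7 |   8 | acaaabbbbcbaacacca
   8 |  20 | acacca
   9 |   4 | acbaacaaabbbbcbaacacca
  10 |  22 | acca
  11 |   6 | baacaaabbbbcbaacacca
  12 |  18 | baacacca
  13 |  13 | bbbbcbaacacca
  14 |  14 | bbbcbaacacca
  15 |  15 | bbcbaacacca
  16 |   2 | bcacbaacaaabbbbcbaacacca
  17 |  16 | bcbaacacca
  18 |  24 | ca
  19 |   9 | caaabbbbcbaacacca
  20 |   0 | cabcacbaacaaabbbbcbaacacca
  21 |   3 | cacbaacaaabbbbcbaacacca
  22 |  21 | cacca
  23 |   5 | cbaacaaabbbbcbaacacca
  24 |  17 | cbaacacca
  25 |  23 | cca

SA = [25, 10, 11, 7, 19, 12, 1, 8, 20, 4, 22, 6, 18, 13, 14, 15, 2, 16, 24, 9, 0, 3, 21, 5, 17, 23]
i: (SA[i-1],SA[i]) lcp shared
  1: (25,10) 1 'a'
  2: (10,11) 2 'aa'
  3: (11,7) 2 'aa'
  4: (7,19) 4 'aaca'
  5: (19,12) 1 'a'
  6: (12,1) 2 'ab'
  7: (1,8) 1 'a'
  8: (8,20) 3 'aca'
  9: (20,4) 2 'ac'
  10: (4,22) 2 'ac'
  11: (22,6) 0 ''
  12: (6,18) 5 'baaca'
  13: (18,13) 1 'b'
  14: (13,14) 3 'bbb'
  15: (14,15) 2 'bb'
  16: (15,2) 1 'b'
  17: (2,16) 2 'bc'
  18: (16,24) 0 ''
  19: (24,9) 2 'ca'
  20: (9,0) 2 'ca'
  21: (0,3) 2 'ca'
  22: (3,21) 3 'cac'
  23: (21,5) 1 'c'
  24: (5,17) 6 'cbaaca'
  25: (17,23) 1 'c'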